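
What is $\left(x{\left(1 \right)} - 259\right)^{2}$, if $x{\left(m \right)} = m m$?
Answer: $66564$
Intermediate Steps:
$x{\left(m \right)} = m^{2}$
$\left(x{\left(1 \right)} - 259\right)^{2} = \left(1^{2} - 259\right)^{2} = \left(1 - 259\right)^{2} = \left(-258\right)^{2} = 66564$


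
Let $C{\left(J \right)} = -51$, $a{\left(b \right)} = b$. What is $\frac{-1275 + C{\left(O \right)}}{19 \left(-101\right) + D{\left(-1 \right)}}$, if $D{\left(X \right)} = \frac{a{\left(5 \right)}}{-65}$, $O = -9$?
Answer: $\frac{2873}{4158} \approx 0.69096$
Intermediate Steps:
$D{\left(X \right)} = - \frac{1}{13}$ ($D{\left(X \right)} = \frac{5}{-65} = 5 \left(- \frac{1}{65}\right) = - \frac{1}{13}$)
$\frac{-1275 + C{\left(O \right)}}{19 \left(-101\right) + D{\left(-1 \right)}} = \frac{-1275 - 51}{19 \left(-101\right) - \frac{1}{13}} = - \frac{1326}{-1919 - \frac{1}{13}} = - \frac{1326}{- \frac{24948}{13}} = \left(-1326\right) \left(- \frac{13}{24948}\right) = \frac{2873}{4158}$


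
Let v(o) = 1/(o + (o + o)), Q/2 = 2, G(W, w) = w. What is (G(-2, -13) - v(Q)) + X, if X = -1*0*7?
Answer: -157/12 ≈ -13.083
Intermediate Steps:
Q = 4 (Q = 2*2 = 4)
v(o) = 1/(3*o) (v(o) = 1/(o + 2*o) = 1/(3*o))
X = 0 (X = 0*7 = 0)
(G(-2, -13) - v(Q)) + X = (-13 - 1/(3*4)) + 0 = (-13 - 1*1/12) + 0 = (-13 - 1/12) + 0 = -157/12 + 0 = -157/12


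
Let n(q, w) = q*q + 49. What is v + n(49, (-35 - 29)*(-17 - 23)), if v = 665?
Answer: 3115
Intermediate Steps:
n(q, w) = 49 + q² (n(q, w) = q² + 49 = 49 + q²)
v + n(49, (-35 - 29)*(-17 - 23)) = 665 + (49 + 49²) = 665 + (49 + 2401) = 665 + 2450 = 3115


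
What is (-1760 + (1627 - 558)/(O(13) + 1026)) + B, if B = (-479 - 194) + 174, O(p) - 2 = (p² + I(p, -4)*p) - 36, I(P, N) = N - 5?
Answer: -2357327/1044 ≈ -2258.0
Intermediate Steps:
I(P, N) = -5 + N
O(p) = -34 + p² - 9*p (O(p) = 2 + ((p² + (-5 - 4)*p) - 36) = 2 + ((p² - 9*p) - 36) = 2 + (-36 + p² - 9*p) = -34 + p² - 9*p)
B = -499 (B = -673 + 174 = -499)
(-1760 + (1627 - 558)/(O(13) + 1026)) + B = (-1760 + (1627 - 558)/((-34 + 13² - 9*13) + 1026)) - 499 = (-1760 + 1069/((-34 + 169 - 117) + 1026)) - 499 = (-1760 + 1069/(18 + 1026)) - 499 = (-1760 + 1069/1044) - 499 = -1836371/1044 - 499 = -2357327/1044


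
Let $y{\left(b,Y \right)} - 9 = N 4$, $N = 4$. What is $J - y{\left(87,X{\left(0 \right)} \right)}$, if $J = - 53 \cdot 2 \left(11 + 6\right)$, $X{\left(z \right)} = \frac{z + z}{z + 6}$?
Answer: $-1827$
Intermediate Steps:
$X{\left(z \right)} = \frac{2 z}{6 + z}$
$y{\left(b,Y \right)} = 25$ ($y{\left(b,Y \right)} = 9 + 4 \cdot 4 = 9 + 16 = 25$)
$J = -1802$ ($J = - 53 \cdot 2 \cdot 17 = \left(-53\right) 34 = -1802$)
$J - y{\left(87,X{\left(0 \right)} \right)} = -1802 - 25 = -1827$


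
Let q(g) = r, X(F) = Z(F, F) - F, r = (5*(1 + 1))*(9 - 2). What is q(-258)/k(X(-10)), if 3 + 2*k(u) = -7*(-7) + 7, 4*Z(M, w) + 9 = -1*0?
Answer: 140/53 ≈ 2.6415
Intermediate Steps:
Z(M, w) = -9/4 (Z(M, w) = -9/4 + (-1*0)/4 = -9/4 + (¼)*0 = -9/4 + 0 = -9/4)
r = 70 (r = (5*2)*7 = 10*7 = 70)
X(F) = -9/4 - F
q(g) = 70
k(u) = 53/2 (k(u) = -3/2 + (-7*(-7) + 7)/2 = -3/2 + (49 + 7)/2 = -3/2 + (½)*56 = -3/2 + 28 = 53/2)
q(-258)/k(X(-10)) = 70/(53/2) = 70*(2/53) = 140/53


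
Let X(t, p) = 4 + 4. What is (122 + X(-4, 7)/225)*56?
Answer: 1537648/225 ≈ 6834.0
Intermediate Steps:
X(t, p) = 8
(122 + X(-4, 7)/225)*56 = (122 + 8/225)*56 = (27458/225)*56 = 1537648/225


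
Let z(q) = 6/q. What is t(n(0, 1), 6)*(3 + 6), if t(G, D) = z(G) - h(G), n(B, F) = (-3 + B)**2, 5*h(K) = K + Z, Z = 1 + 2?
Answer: -78/5 ≈ -15.600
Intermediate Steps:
Z = 3
h(K) = 3/5 + K/5 (h(K) = (K + 3)/5 = (3 + K)/5 = 3/5 + K/5)
t(G, D) = -3/5 + 6/G - G/5 (t(G, D) = 6/G - (3/5 + G/5) = 6/G + (-3/5 - G/5) = -3/5 + 6/G - G/5)
t(n(0, 1), 6)*(3 + 6) = ((30 - (-3 + 0)**2*(3 + (-3 + 0)**2))/(5*((-3 + 0)**2)))*(3 + 6) = ((30 - 1*(-3)**2*(3 + (-3)**2))/(5*((-3)**2)))*9 = ((1/5)*(30 - 1*9*(3 + 9))/9)*9 = ((1/5)*(1/9)*(30 - 1*9*12))*9 = ((1/5)*(1/9)*(30 - 108))*9 = ((1/5)*(1/9)*(-78))*9 = -26/15*9 = -78/5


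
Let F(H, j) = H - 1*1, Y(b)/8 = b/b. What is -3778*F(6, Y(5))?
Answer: -18890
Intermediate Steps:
Y(b) = 8 (Y(b) = 8*(b/b) = 8*1 = 8)
F(H, j) = -1 + H (F(H, j) = H - 1 = -1 + H)
-3778*F(6, Y(5)) = -3778*(-1 + 6) = -3778*5 = -18890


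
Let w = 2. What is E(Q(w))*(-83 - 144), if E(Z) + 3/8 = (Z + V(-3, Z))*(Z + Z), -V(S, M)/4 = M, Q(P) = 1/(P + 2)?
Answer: 681/4 ≈ 170.25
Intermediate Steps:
Q(P) = 1/(2 + P)
V(S, M) = -4*M
E(Z) = -3/8 - 6*Z² (E(Z) = -3/8 + (Z - 4*Z)*(Z + Z) = -3/8 + (-3*Z)*(2*Z) = -3/8 - 6*Z²)
E(Q(w))*(-83 - 144) = (-3/8 - 6/(2 + 2)²)*(-83 - 144) = (-3/8 - 6*(1/4)²)*(-227) = (-3/8 - 6*(¼)²)*(-227) = (-3/8 - 6*1/16)*(-227) = (-3/8 - 3/8)*(-227) = -¾*(-227) = 681/4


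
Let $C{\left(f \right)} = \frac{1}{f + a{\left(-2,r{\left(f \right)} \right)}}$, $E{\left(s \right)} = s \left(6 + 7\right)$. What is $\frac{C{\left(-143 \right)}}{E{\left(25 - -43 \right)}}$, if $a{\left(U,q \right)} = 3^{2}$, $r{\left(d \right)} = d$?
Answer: $- \frac{1}{118456} \approx -8.442 \cdot 10^{-6}$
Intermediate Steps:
$a{\left(U,q \right)} = 9$
$E{\left(s \right)} = 13 s$ ($E{\left(s \right)} = s 13 = 13 s$)
$C{\left(f \right)} = \frac{1}{9 + f}$ ($C{\left(f \right)} = \frac{1}{f + 9} = \frac{1}{9 + f}$)
$\frac{C{\left(-143 \right)}}{E{\left(25 - -43 \right)}} = \frac{1}{\left(9 - 143\right) 13 \left(25 - -43\right)} = \frac{1}{\left(-134\right) 13 \left(25 + 43\right)} = - \frac{1}{134 \cdot 13 \cdot 68} = - \frac{1}{134 \cdot 884} = \left(- \frac{1}{134}\right) \frac{1}{884} = - \frac{1}{118456}$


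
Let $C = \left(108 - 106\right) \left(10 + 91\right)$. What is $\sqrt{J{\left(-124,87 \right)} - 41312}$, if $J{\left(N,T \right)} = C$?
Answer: $i \sqrt{41110} \approx 202.76 i$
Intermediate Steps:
$C = 202$ ($C = 2 \cdot 101 = 202$)
$J{\left(N,T \right)} = 202$
$\sqrt{J{\left(-124,87 \right)} - 41312} = \sqrt{202 - 41312} = \sqrt{-41110} = i \sqrt{41110}$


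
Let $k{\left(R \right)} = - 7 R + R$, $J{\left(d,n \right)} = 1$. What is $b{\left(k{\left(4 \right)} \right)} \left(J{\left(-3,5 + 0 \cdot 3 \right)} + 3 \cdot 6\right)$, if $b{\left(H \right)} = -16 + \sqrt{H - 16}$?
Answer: $-304 + 38 i \sqrt{10} \approx -304.0 + 120.17 i$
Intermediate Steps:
$k{\left(R \right)} = - 6 R$
$b{\left(H \right)} = -16 + \sqrt{-16 + H}$
$b{\left(k{\left(4 \right)} \right)} \left(J{\left(-3,5 + 0 \cdot 3 \right)} + 3 \cdot 6\right) = \left(-16 + \sqrt{-16 - 24}\right) \left(1 + 3 \cdot 6\right) = \left(-16 + \sqrt{-16 - 24}\right) \left(1 + 18\right) = \left(-16 + \sqrt{-40}\right) 19 = \left(-16 + 2 i \sqrt{10}\right) 19 = -304 + 38 i \sqrt{10}$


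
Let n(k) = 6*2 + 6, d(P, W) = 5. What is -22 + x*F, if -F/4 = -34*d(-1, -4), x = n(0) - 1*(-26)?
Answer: 29898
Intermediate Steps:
n(k) = 18 (n(k) = 12 + 6 = 18)
x = 44 (x = 18 - 1*(-26) = 18 + 26 = 44)
F = 680 (F = -(-136)*5 = -4*(-170) = 680)
-22 + x*F = -22 + 44*680 = -22 + 29920 = 29898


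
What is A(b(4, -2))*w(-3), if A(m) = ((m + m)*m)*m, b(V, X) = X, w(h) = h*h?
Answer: -144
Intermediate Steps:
w(h) = h**2
A(m) = 2*m**3 (A(m) = ((2*m)*m)*m = (2*m**2)*m = 2*m**3)
A(b(4, -2))*w(-3) = (2*(-2)**3)*(-3)**2 = (2*(-8))*9 = -16*9 = -144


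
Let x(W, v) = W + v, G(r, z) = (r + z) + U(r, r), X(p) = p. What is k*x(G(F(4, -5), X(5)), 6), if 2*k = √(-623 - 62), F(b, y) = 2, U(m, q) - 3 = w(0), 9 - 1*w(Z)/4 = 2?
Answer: 22*I*√685 ≈ 575.79*I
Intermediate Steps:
w(Z) = 28 (w(Z) = 36 - 4*2 = 36 - 8 = 28)
U(m, q) = 31 (U(m, q) = 3 + 28 = 31)
k = I*√685/2 (k = √(-623 - 62)/2 = √(-685)/2 = (I*√685)/2 = I*√685/2 ≈ 13.086*I)
G(r, z) = 31 + r + z (G(r, z) = (r + z) + 31 = 31 + r + z)
k*x(G(F(4, -5), X(5)), 6) = (I*√685/2)*((31 + 2 + 5) + 6) = (I*√685/2)*(38 + 6) = (I*√685/2)*44 = 22*I*√685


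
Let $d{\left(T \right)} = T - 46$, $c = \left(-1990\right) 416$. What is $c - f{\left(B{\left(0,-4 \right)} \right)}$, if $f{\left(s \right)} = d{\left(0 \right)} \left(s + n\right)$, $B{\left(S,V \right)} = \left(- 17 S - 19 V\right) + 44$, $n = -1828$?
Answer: $-906408$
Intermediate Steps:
$c = -827840$
$d{\left(T \right)} = -46 + T$
$B{\left(S,V \right)} = 44 - 19 V - 17 S$ ($B{\left(S,V \right)} = \left(- 19 V - 17 S\right) + 44 = 44 - 19 V - 17 S$)
$f{\left(s \right)} = 84088 - 46 s$ ($f{\left(s \right)} = \left(-46 + 0\right) \left(s - 1828\right) = - 46 \left(-1828 + s\right) = 84088 - 46 s$)
$c - f{\left(B{\left(0,-4 \right)} \right)} = -827840 - \left(84088 - 46 \left(44 - -76 - 0\right)\right) = -827840 - \left(84088 - 46 \left(44 + 76 + 0\right)\right) = -827840 - \left(84088 - 5520\right) = -827840 - 78568 = -906408$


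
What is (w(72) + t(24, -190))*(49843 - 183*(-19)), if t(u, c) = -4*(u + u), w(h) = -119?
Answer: -16582520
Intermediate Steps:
t(u, c) = -8*u
(w(72) + t(24, -190))*(49843 - 183*(-19)) = (-119 - 8*24)*(49843 - 183*(-19)) = (-119 - 192)*(49843 + 3477) = -311*53320 = -16582520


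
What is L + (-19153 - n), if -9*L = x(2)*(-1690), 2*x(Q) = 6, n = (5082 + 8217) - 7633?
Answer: -72767/3 ≈ -24256.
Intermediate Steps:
n = 5666 (n = 13299 - 7633 = 5666)
x(Q) = 3 (x(Q) = (½)*6 = 3)
L = 1690/3 (L = -(-1690)/3 = -⅑*(-5070) = 1690/3 ≈ 563.33)
L + (-19153 - n) = 1690/3 + (-19153 - 1*5666) = 1690/3 + (-19153 - 5666) = 1690/3 - 24819 = -72767/3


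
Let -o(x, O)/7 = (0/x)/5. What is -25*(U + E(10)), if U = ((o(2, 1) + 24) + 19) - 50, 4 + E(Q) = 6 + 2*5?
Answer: -125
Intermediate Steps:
o(x, O) = 0 (o(x, O) = -7*0/x/5 = -0/5 = -7*0 = 0)
E(Q) = 12 (E(Q) = -4 + (6 + 2*5) = -4 + (6 + 10) = -4 + 16 = 12)
U = -7 (U = ((0 + 24) + 19) - 50 = (24 + 19) - 50 = 43 - 50 = -7)
-25*(U + E(10)) = -25*(-7 + 12) = -25*5 = -125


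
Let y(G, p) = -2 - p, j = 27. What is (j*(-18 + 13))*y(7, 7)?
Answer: 1215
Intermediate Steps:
(j*(-18 + 13))*y(7, 7) = (27*(-18 + 13))*(-2 - 1*7) = (27*(-5))*(-2 - 7) = -135*(-9) = 1215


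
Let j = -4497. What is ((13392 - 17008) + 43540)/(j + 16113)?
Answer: 3327/968 ≈ 3.4370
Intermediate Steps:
((13392 - 17008) + 43540)/(j + 16113) = ((13392 - 17008) + 43540)/(-4497 + 16113) = (-3616 + 43540)/11616 = 39924*(1/11616) = 3327/968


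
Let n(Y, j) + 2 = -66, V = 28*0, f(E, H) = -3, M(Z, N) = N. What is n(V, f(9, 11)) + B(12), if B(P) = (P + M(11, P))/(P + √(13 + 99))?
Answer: -59 - 3*√7 ≈ -66.937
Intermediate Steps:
V = 0
B(P) = 2*P/(P + 4*√7) (B(P) = (P + P)/(P + √(13 + 99)) = (2*P)/(P + √112) = (2*P)/(P + 4*√7) = 2*P/(P + 4*√7))
n(Y, j) = -68 (n(Y, j) = -2 - 66 = -68)
n(V, f(9, 11)) + B(12) = -68 + 2*12/(12 + 4*√7) = -68 + 24/(12 + 4*√7)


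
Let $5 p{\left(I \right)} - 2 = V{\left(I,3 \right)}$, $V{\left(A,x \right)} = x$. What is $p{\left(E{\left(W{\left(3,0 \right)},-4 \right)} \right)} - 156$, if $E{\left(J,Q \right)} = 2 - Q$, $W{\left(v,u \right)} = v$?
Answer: $-155$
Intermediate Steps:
$p{\left(I \right)} = 1$ ($p{\left(I \right)} = \frac{2}{5} + \frac{1}{5} \cdot 3 = \frac{2}{5} + \frac{3}{5} = 1$)
$p{\left(E{\left(W{\left(3,0 \right)},-4 \right)} \right)} - 156 = 1 - 156 = -155$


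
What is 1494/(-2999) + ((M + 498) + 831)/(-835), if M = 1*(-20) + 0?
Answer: -5173181/2504165 ≈ -2.0658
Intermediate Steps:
M = -20 (M = -20 + 0 = -20)
1494/(-2999) + ((M + 498) + 831)/(-835) = 1494/(-2999) + ((-20 + 498) + 831)/(-835) = 1494*(-1/2999) + (478 + 831)*(-1/835) = -1494/2999 + 1309*(-1/835) = -1494/2999 - 1309/835 = -5173181/2504165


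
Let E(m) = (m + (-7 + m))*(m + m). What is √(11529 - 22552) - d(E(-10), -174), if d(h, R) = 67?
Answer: -67 + I*√11023 ≈ -67.0 + 104.99*I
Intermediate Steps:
E(m) = 2*m*(-7 + 2*m) (E(m) = (-7 + 2*m)*(2*m) = 2*m*(-7 + 2*m))
√(11529 - 22552) - d(E(-10), -174) = √(11529 - 22552) - 1*67 = √(-11023) - 67 = I*√11023 - 67 = -67 + I*√11023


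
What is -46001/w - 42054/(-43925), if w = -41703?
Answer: 3774371887/1831804275 ≈ 2.0605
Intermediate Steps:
-46001/w - 42054/(-43925) = -46001/(-41703) - 42054/(-43925) = -46001*(-1/41703) - 42054*(-1/43925) = 46001/41703 + 42054/43925 = 3774371887/1831804275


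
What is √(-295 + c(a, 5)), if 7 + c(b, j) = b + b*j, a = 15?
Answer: 2*I*√53 ≈ 14.56*I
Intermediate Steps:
c(b, j) = -7 + b + b*j (c(b, j) = -7 + (b + b*j) = -7 + b + b*j)
√(-295 + c(a, 5)) = √(-295 + (-7 + 15 + 15*5)) = √(-295 + (-7 + 15 + 75)) = √(-295 + 83) = √(-212) = 2*I*√53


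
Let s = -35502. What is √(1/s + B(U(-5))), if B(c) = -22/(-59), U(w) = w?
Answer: √1635865238730/2094618 ≈ 0.61062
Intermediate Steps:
B(c) = 22/59 (B(c) = -22*(-1/59) = 22/59)
√(1/s + B(U(-5))) = √(1/(-35502) + 22/59) = √(-1/35502 + 22/59) = √(780985/2094618) = √1635865238730/2094618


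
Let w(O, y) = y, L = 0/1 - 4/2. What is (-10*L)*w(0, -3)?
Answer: -60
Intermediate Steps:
L = -2 (L = 0*1 - 4*½ = 0 - 2 = -2)
(-10*L)*w(0, -3) = -10*(-2)*(-3) = 20*(-3) = -60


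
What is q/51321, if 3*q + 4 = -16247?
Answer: -5417/51321 ≈ -0.10555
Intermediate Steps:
q = -5417 (q = -4/3 + (⅓)*(-16247) = -4/3 - 16247/3 = -5417)
q/51321 = -5417/51321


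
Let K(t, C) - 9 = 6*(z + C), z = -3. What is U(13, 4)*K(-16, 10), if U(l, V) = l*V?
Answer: 2652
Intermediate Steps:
U(l, V) = V*l
K(t, C) = -9 + 6*C (K(t, C) = 9 + 6*(-3 + C) = 9 + (-18 + 6*C) = -9 + 6*C)
U(13, 4)*K(-16, 10) = (4*13)*(-9 + 6*10) = 52*(-9 + 60) = 52*51 = 2652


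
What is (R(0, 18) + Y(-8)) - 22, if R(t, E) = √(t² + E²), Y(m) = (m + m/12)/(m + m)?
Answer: -83/24 ≈ -3.4583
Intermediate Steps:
Y(m) = 13/24 (Y(m) = (m + m*(1/12))/((2*m)) = (m + m/12)*(1/(2*m)) = (13*m/12)*(1/(2*m)) = 13/24)
R(t, E) = √(E² + t²)
(R(0, 18) + Y(-8)) - 22 = (√(18² + 0²) + 13/24) - 22 = (√(324 + 0) + 13/24) - 22 = (√324 + 13/24) - 22 = (18 + 13/24) - 22 = 445/24 - 22 = -83/24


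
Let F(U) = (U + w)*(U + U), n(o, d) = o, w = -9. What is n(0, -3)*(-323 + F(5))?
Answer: 0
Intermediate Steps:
F(U) = 2*U*(-9 + U) (F(U) = (U - 9)*(U + U) = (-9 + U)*(2*U) = 2*U*(-9 + U))
n(0, -3)*(-323 + F(5)) = 0*(-323 + 2*5*(-9 + 5)) = 0*(-323 + 2*5*(-4)) = 0*(-323 - 40) = 0*(-363) = 0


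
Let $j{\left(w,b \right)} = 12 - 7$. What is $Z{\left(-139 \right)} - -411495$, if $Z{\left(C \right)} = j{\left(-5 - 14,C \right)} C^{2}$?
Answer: $508100$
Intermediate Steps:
$j{\left(w,b \right)} = 5$ ($j{\left(w,b \right)} = 12 - 7 = 5$)
$Z{\left(C \right)} = 5 C^{2}$
$Z{\left(-139 \right)} - -411495 = 5 \left(-139\right)^{2} - -411495 = 5 \cdot 19321 + 411495 = 96605 + 411495 = 508100$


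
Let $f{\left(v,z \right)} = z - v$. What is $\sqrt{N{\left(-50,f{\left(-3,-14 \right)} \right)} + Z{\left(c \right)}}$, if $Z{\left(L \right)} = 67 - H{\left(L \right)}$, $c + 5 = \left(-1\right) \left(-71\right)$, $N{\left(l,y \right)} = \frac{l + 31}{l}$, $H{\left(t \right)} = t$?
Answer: $\frac{\sqrt{138}}{10} \approx 1.1747$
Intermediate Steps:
$N{\left(l,y \right)} = \frac{31 + l}{l}$
$c = 66$ ($c = -5 - -71 = -5 + 71 = 66$)
$Z{\left(L \right)} = 67 - L$
$\sqrt{N{\left(-50,f{\left(-3,-14 \right)} \right)} + Z{\left(c \right)}} = \sqrt{\frac{31 - 50}{-50} + \left(67 - 66\right)} = \sqrt{\left(- \frac{1}{50}\right) \left(-19\right) + \left(67 - 66\right)} = \sqrt{\frac{19}{50} + 1} = \sqrt{\frac{69}{50}} = \frac{\sqrt{138}}{10}$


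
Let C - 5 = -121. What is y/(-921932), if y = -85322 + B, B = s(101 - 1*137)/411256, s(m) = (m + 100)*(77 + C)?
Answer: 2193074183/23696879162 ≈ 0.092547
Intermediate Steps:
C = -116 (C = 5 - 121 = -116)
s(m) = -3900 - 39*m (s(m) = (m + 100)*(77 - 116) = (100 + m)*(-39) = -3900 - 39*m)
B = -312/51407 (B = (-3900 - 39*(101 - 1*137))/411256 = (-3900 - 39*(101 - 137))*(1/411256) = (-3900 - 39*(-36))*(1/411256) = (-3900 + 1404)*(1/411256) = -2496*1/411256 = -312/51407 ≈ -0.0060692)
y = -4386148366/51407 (y = -85322 - 312/51407 = -4386148366/51407 ≈ -85322.)
y/(-921932) = -4386148366/51407/(-921932) = -4386148366/51407*(-1/921932) = 2193074183/23696879162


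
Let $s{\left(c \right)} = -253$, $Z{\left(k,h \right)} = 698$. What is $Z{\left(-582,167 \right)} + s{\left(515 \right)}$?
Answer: $445$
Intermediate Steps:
$Z{\left(-582,167 \right)} + s{\left(515 \right)} = 698 - 253 = 445$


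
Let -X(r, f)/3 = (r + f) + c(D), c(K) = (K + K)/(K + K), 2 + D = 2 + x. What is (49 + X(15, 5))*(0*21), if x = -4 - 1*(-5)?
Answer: 0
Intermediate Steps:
x = 1 (x = -4 + 5 = 1)
D = 1 (D = -2 + (2 + 1) = -2 + 3 = 1)
c(K) = 1 (c(K) = (2*K)/((2*K)) = (2*K)*(1/(2*K)) = 1)
X(r, f) = -3 - 3*f - 3*r (X(r, f) = -3*((r + f) + 1) = -3*((f + r) + 1) = -3*(1 + f + r) = -3 - 3*f - 3*r)
(49 + X(15, 5))*(0*21) = (49 + (-3 - 3*5 - 3*15))*(0*21) = (49 + (-3 - 15 - 45))*0 = (49 - 63)*0 = -14*0 = 0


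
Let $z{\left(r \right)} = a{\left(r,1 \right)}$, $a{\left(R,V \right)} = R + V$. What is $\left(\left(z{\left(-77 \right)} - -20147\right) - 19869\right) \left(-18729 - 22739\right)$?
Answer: $-8376536$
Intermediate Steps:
$z{\left(r \right)} = 1 + r$ ($z{\left(r \right)} = r + 1 = 1 + r$)
$\left(\left(z{\left(-77 \right)} - -20147\right) - 19869\right) \left(-18729 - 22739\right) = \left(\left(\left(1 - 77\right) - -20147\right) - 19869\right) \left(-18729 - 22739\right) = \left(\left(-76 + 20147\right) - 19869\right) \left(-41468\right) = \left(20071 - 19869\right) \left(-41468\right) = 202 \left(-41468\right) = -8376536$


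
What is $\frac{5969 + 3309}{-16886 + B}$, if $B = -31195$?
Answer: $- \frac{9278}{48081} \approx -0.19297$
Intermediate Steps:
$\frac{5969 + 3309}{-16886 + B} = \frac{5969 + 3309}{-16886 - 31195} = \frac{9278}{-48081} = 9278 \left(- \frac{1}{48081}\right) = - \frac{9278}{48081}$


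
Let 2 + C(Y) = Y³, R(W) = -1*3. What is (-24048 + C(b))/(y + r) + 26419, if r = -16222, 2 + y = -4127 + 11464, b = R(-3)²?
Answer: 234808974/8887 ≈ 26422.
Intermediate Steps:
R(W) = -3
b = 9 (b = (-3)² = 9)
C(Y) = -2 + Y³
y = 7335 (y = -2 + (-4127 + 11464) = -2 + 7337 = 7335)
(-24048 + C(b))/(y + r) + 26419 = (-24048 + (-2 + 9³))/(7335 - 16222) + 26419 = (-24048 + (-2 + 729))/(-8887) + 26419 = (-24048 + 727)*(-1/8887) + 26419 = -23321*(-1/8887) + 26419 = 23321/8887 + 26419 = 234808974/8887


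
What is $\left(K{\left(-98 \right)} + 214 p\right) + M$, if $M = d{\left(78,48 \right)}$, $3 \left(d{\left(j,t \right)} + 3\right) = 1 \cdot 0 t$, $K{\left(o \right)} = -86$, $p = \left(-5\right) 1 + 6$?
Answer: $125$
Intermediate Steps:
$p = 1$ ($p = -5 + 6 = 1$)
$d{\left(j,t \right)} = -3$ ($d{\left(j,t \right)} = -3 + \frac{1 \cdot 0 t}{3} = -3 + \frac{0 t}{3} = -3 + \frac{1}{3} \cdot 0 = -3 + 0 = -3$)
$M = -3$
$\left(K{\left(-98 \right)} + 214 p\right) + M = \left(-86 + 214 \cdot 1\right) - 3 = \left(-86 + 214\right) - 3 = 128 - 3 = 125$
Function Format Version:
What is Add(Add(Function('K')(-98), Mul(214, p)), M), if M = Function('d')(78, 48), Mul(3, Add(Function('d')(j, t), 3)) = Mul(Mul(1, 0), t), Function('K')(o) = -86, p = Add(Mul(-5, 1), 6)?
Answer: 125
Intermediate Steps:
p = 1 (p = Add(-5, 6) = 1)
Function('d')(j, t) = -3 (Function('d')(j, t) = Add(-3, Mul(Rational(1, 3), Mul(Mul(1, 0), t))) = Add(-3, Mul(Rational(1, 3), Mul(0, t))) = Add(-3, Mul(Rational(1, 3), 0)) = Add(-3, 0) = -3)
M = -3
Add(Add(Function('K')(-98), Mul(214, p)), M) = Add(Add(-86, Mul(214, 1)), -3) = Add(Add(-86, 214), -3) = Add(128, -3) = 125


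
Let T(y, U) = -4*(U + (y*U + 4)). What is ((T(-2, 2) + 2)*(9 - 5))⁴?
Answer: 331776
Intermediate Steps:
T(y, U) = -16 - 4*U - 4*U*y (T(y, U) = -4*(U + (U*y + 4)) = -4*(U + (4 + U*y)) = -4*(4 + U + U*y) = -16 - 4*U - 4*U*y)
((T(-2, 2) + 2)*(9 - 5))⁴ = (((-16 - 4*2 - 4*2*(-2)) + 2)*(9 - 5))⁴ = (((-16 - 8 + 16) + 2)*4)⁴ = ((-8 + 2)*4)⁴ = (-6*4)⁴ = (-24)⁴ = 331776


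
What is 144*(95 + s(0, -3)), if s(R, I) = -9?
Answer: 12384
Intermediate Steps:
144*(95 + s(0, -3)) = 144*(95 - 9) = 144*86 = 12384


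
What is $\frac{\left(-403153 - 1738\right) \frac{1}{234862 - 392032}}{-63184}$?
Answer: $- \frac{13061}{320342880} \approx -4.0772 \cdot 10^{-5}$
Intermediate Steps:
$\frac{\left(-403153 - 1738\right) \frac{1}{234862 - 392032}}{-63184} = - \frac{404891}{-157170} \left(- \frac{1}{63184}\right) = \left(-404891\right) \left(- \frac{1}{157170}\right) \left(- \frac{1}{63184}\right) = \frac{13061}{5070} \left(- \frac{1}{63184}\right) = - \frac{13061}{320342880}$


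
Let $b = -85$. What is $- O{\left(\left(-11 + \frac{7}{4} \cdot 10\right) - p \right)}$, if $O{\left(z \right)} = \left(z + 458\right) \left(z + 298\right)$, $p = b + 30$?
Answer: $- \frac{747041}{4} \approx -1.8676 \cdot 10^{5}$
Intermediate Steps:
$p = -55$ ($p = -85 + 30 = -55$)
$O{\left(z \right)} = \left(298 + z\right) \left(458 + z\right)$ ($O{\left(z \right)} = \left(458 + z\right) \left(298 + z\right) = \left(298 + z\right) \left(458 + z\right)$)
$- O{\left(\left(-11 + \frac{7}{4} \cdot 10\right) - p \right)} = - (136484 + \left(\left(-11 + \frac{7}{4} \cdot 10\right) - -55\right)^{2} + 756 \left(\left(-11 + \frac{7}{4} \cdot 10\right) - -55\right)) = - (136484 + \left(\left(-11 + 7 \cdot \frac{1}{4} \cdot 10\right) + 55\right)^{2} + 756 \left(\left(-11 + 7 \cdot \frac{1}{4} \cdot 10\right) + 55\right)) = - (136484 + \left(\left(-11 + \frac{7}{4} \cdot 10\right) + 55\right)^{2} + 756 \left(\left(-11 + \frac{7}{4} \cdot 10\right) + 55\right)) = - (136484 + \left(\left(-11 + \frac{35}{2}\right) + 55\right)^{2} + 756 \left(\left(-11 + \frac{35}{2}\right) + 55\right)) = - (136484 + \left(\frac{13}{2} + 55\right)^{2} + 756 \left(\frac{13}{2} + 55\right)) = - (136484 + \left(\frac{123}{2}\right)^{2} + 756 \cdot \frac{123}{2}) = - (136484 + \frac{15129}{4} + 46494) = \left(-1\right) \frac{747041}{4} = - \frac{747041}{4}$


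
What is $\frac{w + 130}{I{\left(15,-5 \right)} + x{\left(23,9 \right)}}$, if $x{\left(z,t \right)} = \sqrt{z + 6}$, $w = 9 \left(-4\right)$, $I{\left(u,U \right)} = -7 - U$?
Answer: $\frac{188}{25} + \frac{94 \sqrt{29}}{25} \approx 27.768$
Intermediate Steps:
$w = -36$
$x{\left(z,t \right)} = \sqrt{6 + z}$
$\frac{w + 130}{I{\left(15,-5 \right)} + x{\left(23,9 \right)}} = \frac{-36 + 130}{\left(-7 - -5\right) + \sqrt{6 + 23}} = \frac{94}{\left(-7 + 5\right) + \sqrt{29}} = \frac{94}{-2 + \sqrt{29}}$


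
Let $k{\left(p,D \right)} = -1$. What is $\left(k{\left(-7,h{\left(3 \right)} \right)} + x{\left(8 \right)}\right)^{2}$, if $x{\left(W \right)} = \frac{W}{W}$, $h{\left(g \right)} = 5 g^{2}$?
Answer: $0$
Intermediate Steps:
$x{\left(W \right)} = 1$
$\left(k{\left(-7,h{\left(3 \right)} \right)} + x{\left(8 \right)}\right)^{2} = \left(-1 + 1\right)^{2} = 0^{2} = 0$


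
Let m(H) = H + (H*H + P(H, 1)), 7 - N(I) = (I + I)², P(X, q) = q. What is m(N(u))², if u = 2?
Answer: 5329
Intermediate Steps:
N(I) = 7 - 4*I² (N(I) = 7 - (I + I)² = 7 - (2*I)² = 7 - 4*I²)
m(H) = 1 + H + H² (m(H) = H + (H*H + 1) = H + (H² + 1) = H + (1 + H²) = 1 + H + H²)
m(N(u))² = (1 + (7 - 4*2²) + (7 - 4*2²)²)² = (1 + (7 - 4*4) + (7 - 4*4)²)² = (1 + (7 - 16) + (7 - 16)²)² = (1 - 9 + (-9)²)² = (1 - 9 + 81)² = 73² = 5329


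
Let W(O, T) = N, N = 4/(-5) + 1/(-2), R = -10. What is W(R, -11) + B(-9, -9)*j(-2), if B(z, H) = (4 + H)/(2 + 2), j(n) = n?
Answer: 6/5 ≈ 1.2000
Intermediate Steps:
N = -13/10 (N = 4*(-⅕) + 1*(-½) = -⅘ - ½ = -13/10 ≈ -1.3000)
B(z, H) = 1 + H/4 (B(z, H) = (4 + H)/4 = (4 + H)*(¼) = 1 + H/4)
W(O, T) = -13/10
W(R, -11) + B(-9, -9)*j(-2) = -13/10 + (1 + (¼)*(-9))*(-2) = -13/10 + (1 - 9/4)*(-2) = -13/10 - 5/4*(-2) = -13/10 + 5/2 = 6/5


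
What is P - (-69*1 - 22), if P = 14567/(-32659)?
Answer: 2957402/32659 ≈ 90.554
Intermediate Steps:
P = -14567/32659 (P = 14567*(-1/32659) = -14567/32659 ≈ -0.44603)
P - (-69*1 - 22) = -14567/32659 - (-69*1 - 22) = -14567/32659 - (-69 - 22) = -14567/32659 - 1*(-91) = -14567/32659 + 91 = 2957402/32659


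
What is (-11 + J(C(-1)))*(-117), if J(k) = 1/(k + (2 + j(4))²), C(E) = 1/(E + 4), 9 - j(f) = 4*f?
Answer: 97461/76 ≈ 1282.4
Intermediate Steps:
j(f) = 9 - 4*f
C(E) = 1/(4 + E)
J(k) = 1/(25 + k) (J(k) = 1/(k + (2 + (9 - 4*4))²) = 1/(k + (2 + (9 - 16))²) = 1/(k + (2 - 7)²) = 1/(k + (-5)²) = 1/(k + 25) = 1/(25 + k))
(-11 + J(C(-1)))*(-117) = (-11 + 1/(25 + 1/(4 - 1)))*(-117) = (-11 + 1/(25 + 1/3))*(-117) = (-11 + 1/(25 + ⅓))*(-117) = (-11 + 1/(76/3))*(-117) = (-11 + 3/76)*(-117) = -833/76*(-117) = 97461/76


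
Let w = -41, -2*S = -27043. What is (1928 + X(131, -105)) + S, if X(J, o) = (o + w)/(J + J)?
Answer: 4047623/262 ≈ 15449.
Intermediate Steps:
S = 27043/2 (S = -½*(-27043) = 27043/2 ≈ 13522.)
X(J, o) = (-41 + o)/(2*J) (X(J, o) = (o - 41)/(J + J) = (-41 + o)/((2*J)) = (-41 + o)*(1/(2*J)) = (-41 + o)/(2*J))
(1928 + X(131, -105)) + S = (1928 + (½)*(-41 - 105)/131) + 27043/2 = (1928 + (½)*(1/131)*(-146)) + 27043/2 = (1928 - 73/131) + 27043/2 = 252495/131 + 27043/2 = 4047623/262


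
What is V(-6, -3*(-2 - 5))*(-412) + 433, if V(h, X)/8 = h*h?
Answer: -118223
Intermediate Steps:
V(h, X) = 8*h² (V(h, X) = 8*(h*h) = 8*h²)
V(-6, -3*(-2 - 5))*(-412) + 433 = (8*(-6)²)*(-412) + 433 = (8*36)*(-412) + 433 = 288*(-412) + 433 = -118656 + 433 = -118223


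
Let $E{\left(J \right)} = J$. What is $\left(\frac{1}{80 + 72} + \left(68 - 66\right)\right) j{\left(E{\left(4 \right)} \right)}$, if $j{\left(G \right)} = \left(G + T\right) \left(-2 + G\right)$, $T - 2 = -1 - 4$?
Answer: $\frac{305}{76} \approx 4.0132$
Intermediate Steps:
$T = -3$ ($T = 2 - 5 = -3$)
$j{\left(G \right)} = \left(-3 + G\right) \left(-2 + G\right)$ ($j{\left(G \right)} = \left(G - 3\right) \left(-2 + G\right) = \left(-3 + G\right) \left(-2 + G\right)$)
$\left(\frac{1}{80 + 72} + \left(68 - 66\right)\right) j{\left(E{\left(4 \right)} \right)} = \left(\frac{1}{80 + 72} + \left(68 - 66\right)\right) \left(6 + 4^{2} - 20\right) = \left(\frac{1}{152} + \left(68 - 66\right)\right) \left(6 + 16 - 20\right) = \left(\frac{1}{152} + 2\right) 2 = \frac{305}{152} \cdot 2 = \frac{305}{76}$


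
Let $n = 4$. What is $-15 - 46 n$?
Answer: $-199$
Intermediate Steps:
$-15 - 46 n = -15 - 184 = -199$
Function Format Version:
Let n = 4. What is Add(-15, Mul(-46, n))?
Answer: -199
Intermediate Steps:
Add(-15, Mul(-46, n)) = Add(-15, Mul(-46, 4)) = Add(-15, -184) = -199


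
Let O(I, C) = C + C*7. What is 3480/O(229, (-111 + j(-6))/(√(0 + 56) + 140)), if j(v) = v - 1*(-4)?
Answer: -60900/113 - 870*√14/113 ≈ -567.75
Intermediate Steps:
j(v) = 4 + v (j(v) = v + 4 = 4 + v)
O(I, C) = 8*C (O(I, C) = C + 7*C = 8*C)
3480/O(229, (-111 + j(-6))/(√(0 + 56) + 140)) = 3480/((8*((-111 + (4 - 6))/(√(0 + 56) + 140)))) = 3480/((8*((-111 - 2)/(√56 + 140)))) = 3480/((8*(-113/(2*√14 + 140)))) = 3480/((8*(-113/(140 + 2*√14)))) = 3480/((-904/(140 + 2*√14))) = 3480*(-35/226 - √14/452) = -60900/113 - 870*√14/113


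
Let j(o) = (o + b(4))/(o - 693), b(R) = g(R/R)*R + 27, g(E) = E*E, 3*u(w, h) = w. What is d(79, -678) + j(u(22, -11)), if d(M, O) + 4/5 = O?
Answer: -6982033/10285 ≈ -678.86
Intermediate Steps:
d(M, O) = -⅘ + O
u(w, h) = w/3
g(E) = E²
b(R) = 27 + R (b(R) = (R/R)²*R + 27 = 1²*R + 27 = 1*R + 27 = R + 27 = 27 + R)
j(o) = (31 + o)/(-693 + o) (j(o) = (o + (27 + 4))/(o - 693) = (o + 31)/(-693 + o) = (31 + o)/(-693 + o))
d(79, -678) + j(u(22, -11)) = (-⅘ - 678) + (31 + (⅓)*22)/(-693 + (⅓)*22) = -3394/5 + (31 + 22/3)/(-693 + 22/3) = -3394/5 + (115/3)/(-2057/3) = -3394/5 - 3/2057*115/3 = -3394/5 - 115/2057 = -6982033/10285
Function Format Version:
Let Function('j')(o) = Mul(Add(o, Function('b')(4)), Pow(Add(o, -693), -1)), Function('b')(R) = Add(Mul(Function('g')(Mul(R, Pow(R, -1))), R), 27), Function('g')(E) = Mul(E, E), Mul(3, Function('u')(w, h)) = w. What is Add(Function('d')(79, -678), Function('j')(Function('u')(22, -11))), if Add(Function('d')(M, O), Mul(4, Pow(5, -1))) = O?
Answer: Rational(-6982033, 10285) ≈ -678.86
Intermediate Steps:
Function('d')(M, O) = Add(Rational(-4, 5), O)
Function('u')(w, h) = Mul(Rational(1, 3), w)
Function('g')(E) = Pow(E, 2)
Function('b')(R) = Add(27, R) (Function('b')(R) = Add(Mul(Pow(Mul(R, Pow(R, -1)), 2), R), 27) = Add(Mul(Pow(1, 2), R), 27) = Add(Mul(1, R), 27) = Add(R, 27) = Add(27, R))
Function('j')(o) = Mul(Pow(Add(-693, o), -1), Add(31, o)) (Function('j')(o) = Mul(Add(o, Add(27, 4)), Pow(Add(o, -693), -1)) = Mul(Add(o, 31), Pow(Add(-693, o), -1)) = Mul(Add(31, o), Pow(Add(-693, o), -1)) = Mul(Pow(Add(-693, o), -1), Add(31, o)))
Add(Function('d')(79, -678), Function('j')(Function('u')(22, -11))) = Add(Add(Rational(-4, 5), -678), Mul(Pow(Add(-693, Mul(Rational(1, 3), 22)), -1), Add(31, Mul(Rational(1, 3), 22)))) = Add(Rational(-3394, 5), Mul(Pow(Add(-693, Rational(22, 3)), -1), Add(31, Rational(22, 3)))) = Add(Rational(-3394, 5), Mul(Pow(Rational(-2057, 3), -1), Rational(115, 3))) = Add(Rational(-3394, 5), Mul(Rational(-3, 2057), Rational(115, 3))) = Add(Rational(-3394, 5), Rational(-115, 2057)) = Rational(-6982033, 10285)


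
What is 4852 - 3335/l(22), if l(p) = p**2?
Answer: 2345033/484 ≈ 4845.1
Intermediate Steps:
4852 - 3335/l(22) = 4852 - 3335/(22**2) = 4852 - 3335/484 = 2345033/484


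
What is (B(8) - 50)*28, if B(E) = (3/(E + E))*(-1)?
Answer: -5621/4 ≈ -1405.3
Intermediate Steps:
B(E) = -3/(2*E) (B(E) = (3/((2*E)))*(-1) = (3*(1/(2*E)))*(-1) = (3/(2*E))*(-1) = -3/(2*E))
(B(8) - 50)*28 = (-3/2/8 - 50)*28 = (-3/2*⅛ - 50)*28 = (-3/16 - 50)*28 = -803/16*28 = -5621/4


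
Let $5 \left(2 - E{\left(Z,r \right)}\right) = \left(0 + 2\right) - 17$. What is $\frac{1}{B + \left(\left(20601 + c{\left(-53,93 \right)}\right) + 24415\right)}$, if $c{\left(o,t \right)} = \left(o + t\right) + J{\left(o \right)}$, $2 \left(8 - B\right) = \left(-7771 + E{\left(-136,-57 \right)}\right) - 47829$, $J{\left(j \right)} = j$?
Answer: $\frac{2}{145617} \approx 1.3735 \cdot 10^{-5}$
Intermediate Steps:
$E{\left(Z,r \right)} = 5$ ($E{\left(Z,r \right)} = 2 - \frac{\left(0 + 2\right) - 17}{5} = 2 - \frac{2 - 17}{5} = 2 - -3 = 2 + 3 = 5$)
$B = \frac{55611}{2}$ ($B = 8 - \frac{\left(-7771 + 5\right) - 47829}{2} = 8 - \frac{-7766 - 47829}{2} = 8 - - \frac{55595}{2} = 8 + \frac{55595}{2} = \frac{55611}{2} \approx 27806.0$)
$c{\left(o,t \right)} = t + 2 o$ ($c{\left(o,t \right)} = \left(o + t\right) + o = t + 2 o$)
$\frac{1}{B + \left(\left(20601 + c{\left(-53,93 \right)}\right) + 24415\right)} = \frac{1}{\frac{55611}{2} + \left(\left(20601 + \left(93 + 2 \left(-53\right)\right)\right) + 24415\right)} = \frac{1}{\frac{55611}{2} + \left(\left(20601 + \left(93 - 106\right)\right) + 24415\right)} = \frac{1}{\frac{55611}{2} + \left(\left(20601 - 13\right) + 24415\right)} = \frac{1}{\frac{55611}{2} + \left(20588 + 24415\right)} = \frac{1}{\frac{55611}{2} + 45003} = \frac{1}{\frac{145617}{2}} = \frac{2}{145617}$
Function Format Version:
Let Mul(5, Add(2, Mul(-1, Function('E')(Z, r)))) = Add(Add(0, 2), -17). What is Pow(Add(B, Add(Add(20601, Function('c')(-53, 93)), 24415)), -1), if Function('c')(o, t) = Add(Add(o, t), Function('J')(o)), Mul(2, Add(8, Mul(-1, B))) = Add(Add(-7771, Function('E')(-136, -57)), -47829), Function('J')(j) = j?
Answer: Rational(2, 145617) ≈ 1.3735e-5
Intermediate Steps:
Function('E')(Z, r) = 5 (Function('E')(Z, r) = Add(2, Mul(Rational(-1, 5), Add(Add(0, 2), -17))) = Add(2, Mul(Rational(-1, 5), Add(2, -17))) = Add(2, Mul(Rational(-1, 5), -15)) = Add(2, 3) = 5)
B = Rational(55611, 2) (B = Add(8, Mul(Rational(-1, 2), Add(Add(-7771, 5), -47829))) = Add(8, Mul(Rational(-1, 2), Add(-7766, -47829))) = Add(8, Mul(Rational(-1, 2), -55595)) = Add(8, Rational(55595, 2)) = Rational(55611, 2) ≈ 27806.)
Function('c')(o, t) = Add(t, Mul(2, o)) (Function('c')(o, t) = Add(Add(o, t), o) = Add(t, Mul(2, o)))
Pow(Add(B, Add(Add(20601, Function('c')(-53, 93)), 24415)), -1) = Pow(Add(Rational(55611, 2), Add(Add(20601, Add(93, Mul(2, -53))), 24415)), -1) = Pow(Add(Rational(55611, 2), Add(Add(20601, Add(93, -106)), 24415)), -1) = Pow(Add(Rational(55611, 2), Add(Add(20601, -13), 24415)), -1) = Pow(Add(Rational(55611, 2), Add(20588, 24415)), -1) = Pow(Add(Rational(55611, 2), 45003), -1) = Pow(Rational(145617, 2), -1) = Rational(2, 145617)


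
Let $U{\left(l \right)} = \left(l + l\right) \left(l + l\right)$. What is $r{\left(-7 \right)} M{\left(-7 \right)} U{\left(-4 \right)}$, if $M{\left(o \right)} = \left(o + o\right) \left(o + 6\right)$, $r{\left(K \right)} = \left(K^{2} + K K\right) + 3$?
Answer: $90496$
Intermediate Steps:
$r{\left(K \right)} = 3 + 2 K^{2}$ ($r{\left(K \right)} = \left(K^{2} + K^{2}\right) + 3 = 2 K^{2} + 3 = 3 + 2 K^{2}$)
$U{\left(l \right)} = 4 l^{2}$ ($U{\left(l \right)} = 2 l 2 l = 4 l^{2}$)
$M{\left(o \right)} = 2 o \left(6 + o\right)$
$r{\left(-7 \right)} M{\left(-7 \right)} U{\left(-4 \right)} = \left(3 + 2 \left(-7\right)^{2}\right) 2 \left(-7\right) \left(6 - 7\right) 4 \left(-4\right)^{2} = \left(3 + 2 \cdot 49\right) 2 \left(-7\right) \left(-1\right) 4 \cdot 16 = \left(3 + 98\right) 14 \cdot 64 = 101 \cdot 896 = 90496$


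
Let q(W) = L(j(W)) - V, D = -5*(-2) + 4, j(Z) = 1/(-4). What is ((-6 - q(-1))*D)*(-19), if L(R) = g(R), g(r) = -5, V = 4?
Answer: -798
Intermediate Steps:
j(Z) = -¼
L(R) = -5
D = 14 (D = 10 + 4 = 14)
q(W) = -9 (q(W) = -5 - 1*4 = -5 - 4 = -9)
((-6 - q(-1))*D)*(-19) = ((-6 - 1*(-9))*14)*(-19) = ((-6 + 9)*14)*(-19) = (3*14)*(-19) = 42*(-19) = -798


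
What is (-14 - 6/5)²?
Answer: 5776/25 ≈ 231.04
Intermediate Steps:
(-14 - 6/5)² = (-76/5)² = 5776/25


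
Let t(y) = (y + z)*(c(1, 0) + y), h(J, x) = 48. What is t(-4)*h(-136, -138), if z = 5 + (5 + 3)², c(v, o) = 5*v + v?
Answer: 6240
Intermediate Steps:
c(v, o) = 6*v
z = 69 (z = 5 + 8² = 5 + 64 = 69)
t(y) = (6 + y)*(69 + y) (t(y) = (y + 69)*(6*1 + y) = (69 + y)*(6 + y) = (6 + y)*(69 + y))
t(-4)*h(-136, -138) = (414 + (-4)² + 75*(-4))*48 = (414 + 16 - 300)*48 = 130*48 = 6240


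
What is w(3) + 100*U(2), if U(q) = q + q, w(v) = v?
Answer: 403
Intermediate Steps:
U(q) = 2*q
w(3) + 100*U(2) = 3 + 100*(2*2) = 3 + 100*4 = 3 + 400 = 403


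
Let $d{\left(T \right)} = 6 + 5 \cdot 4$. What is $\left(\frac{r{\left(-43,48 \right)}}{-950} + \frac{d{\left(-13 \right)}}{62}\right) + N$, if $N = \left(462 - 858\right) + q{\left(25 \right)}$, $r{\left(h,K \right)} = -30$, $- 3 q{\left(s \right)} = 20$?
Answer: $- \frac{3553576}{8835} \approx -402.22$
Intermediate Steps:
$q{\left(s \right)} = - \frac{20}{3}$ ($q{\left(s \right)} = \left(- \frac{1}{3}\right) 20 = - \frac{20}{3}$)
$d{\left(T \right)} = 26$ ($d{\left(T \right)} = 6 + 20 = 26$)
$N = - \frac{1208}{3}$ ($N = \left(462 - 858\right) - \frac{20}{3} = -396 - \frac{20}{3} = - \frac{1208}{3} \approx -402.67$)
$\left(\frac{r{\left(-43,48 \right)}}{-950} + \frac{d{\left(-13 \right)}}{62}\right) + N = \left(- \frac{30}{-950} + \frac{26}{62}\right) - \frac{1208}{3} = \left(\left(-30\right) \left(- \frac{1}{950}\right) + 26 \cdot \frac{1}{62}\right) - \frac{1208}{3} = \left(\frac{3}{95} + \frac{13}{31}\right) - \frac{1208}{3} = \frac{1328}{2945} - \frac{1208}{3} = - \frac{3553576}{8835}$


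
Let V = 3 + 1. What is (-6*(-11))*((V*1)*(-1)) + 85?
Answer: -179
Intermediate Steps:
V = 4
(-6*(-11))*((V*1)*(-1)) + 85 = (-6*(-11))*((4*1)*(-1)) + 85 = 66*(4*(-1)) + 85 = 66*(-4) + 85 = -264 + 85 = -179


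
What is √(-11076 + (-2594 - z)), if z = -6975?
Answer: I*√6695 ≈ 81.823*I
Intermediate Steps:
√(-11076 + (-2594 - z)) = √(-11076 + (-2594 - 1*(-6975))) = √(-11076 + (-2594 + 6975)) = √(-11076 + 4381) = √(-6695) = I*√6695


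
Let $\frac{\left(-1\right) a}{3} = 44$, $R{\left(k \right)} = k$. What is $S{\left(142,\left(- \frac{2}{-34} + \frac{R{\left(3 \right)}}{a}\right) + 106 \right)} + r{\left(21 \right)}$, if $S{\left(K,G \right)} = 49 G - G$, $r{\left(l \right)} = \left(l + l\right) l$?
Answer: $\frac{1116714}{187} \approx 5971.7$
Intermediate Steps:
$r{\left(l \right)} = 2 l^{2}$ ($r{\left(l \right)} = 2 l l = 2 l^{2}$)
$a = -132$ ($a = \left(-3\right) 44 = -132$)
$S{\left(K,G \right)} = 48 G$
$S{\left(142,\left(- \frac{2}{-34} + \frac{R{\left(3 \right)}}{a}\right) + 106 \right)} + r{\left(21 \right)} = 48 \left(\left(- \frac{2}{-34} + \frac{3}{-132}\right) + 106\right) + 2 \cdot 21^{2} = 48 \left(\left(\left(-2\right) \left(- \frac{1}{34}\right) + 3 \left(- \frac{1}{132}\right)\right) + 106\right) + 2 \cdot 441 = 48 \left(\left(\frac{1}{17} - \frac{1}{44}\right) + 106\right) + 882 = 48 \left(\frac{27}{748} + 106\right) + 882 = 48 \cdot \frac{79315}{748} + 882 = \frac{951780}{187} + 882 = \frac{1116714}{187}$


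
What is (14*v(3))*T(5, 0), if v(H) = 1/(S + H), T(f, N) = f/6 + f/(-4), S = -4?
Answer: 35/6 ≈ 5.8333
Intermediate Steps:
T(f, N) = -f/12 (T(f, N) = f*(1/6) + f*(-1/4) = f/6 - f/4 = -f/12)
v(H) = 1/(-4 + H)
(14*v(3))*T(5, 0) = (14/(-4 + 3))*(-1/12*5) = (14/(-1))*(-5/12) = (14*(-1))*(-5/12) = -14*(-5/12) = 35/6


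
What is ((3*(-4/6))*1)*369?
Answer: -738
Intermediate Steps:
((3*(-4/6))*1)*369 = ((3*(-4*⅙))*1)*369 = ((3*(-⅔))*1)*369 = -2*1*369 = -2*369 = -738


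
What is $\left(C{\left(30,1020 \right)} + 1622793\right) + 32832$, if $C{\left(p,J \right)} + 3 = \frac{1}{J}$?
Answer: $\frac{1688734441}{1020} \approx 1.6556 \cdot 10^{6}$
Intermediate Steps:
$C{\left(p,J \right)} = -3 + \frac{1}{J}$
$\left(C{\left(30,1020 \right)} + 1622793\right) + 32832 = \left(\left(-3 + \frac{1}{1020}\right) + 1622793\right) + 32832 = \left(- \frac{3059}{1020} + 1622793\right) + 32832 = \frac{1655245801}{1020} + 32832 = \frac{1688734441}{1020}$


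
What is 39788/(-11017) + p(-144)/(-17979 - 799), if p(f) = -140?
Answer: -372798342/103438613 ≈ -3.6041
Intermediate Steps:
39788/(-11017) + p(-144)/(-17979 - 799) = 39788/(-11017) - 140/(-17979 - 799) = 39788*(-1/11017) - 140/(-18778) = -39788/11017 - 140*(-1/18778) = -39788/11017 + 70/9389 = -372798342/103438613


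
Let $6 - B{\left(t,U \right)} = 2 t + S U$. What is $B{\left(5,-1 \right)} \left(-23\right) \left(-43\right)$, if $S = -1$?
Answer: $-4945$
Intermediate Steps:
$B{\left(t,U \right)} = 6 + U - 2 t$ ($B{\left(t,U \right)} = 6 - \left(2 t - U\right) = 6 - \left(- U + 2 t\right) = 6 + \left(U - 2 t\right) = 6 + U - 2 t$)
$B{\left(5,-1 \right)} \left(-23\right) \left(-43\right) = \left(6 - 1 - 10\right) \left(-23\right) \left(-43\right) = \left(-5\right) \left(-23\right) \left(-43\right) = 115 \left(-43\right) = -4945$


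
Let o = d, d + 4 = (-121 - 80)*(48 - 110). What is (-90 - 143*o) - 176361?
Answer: -1957945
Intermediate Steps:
d = 12458 (d = -4 + (-121 - 80)*(48 - 110) = -4 - 201*(-62) = -4 + 12462 = 12458)
o = 12458
(-90 - 143*o) - 176361 = (-90 - 143*12458) - 176361 = (-90 - 1781494) - 176361 = -1781584 - 176361 = -1957945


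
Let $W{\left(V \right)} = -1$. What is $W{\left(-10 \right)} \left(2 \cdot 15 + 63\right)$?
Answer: $-93$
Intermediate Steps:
$W{\left(-10 \right)} \left(2 \cdot 15 + 63\right) = - (2 \cdot 15 + 63) = - (30 + 63) = \left(-1\right) 93 = -93$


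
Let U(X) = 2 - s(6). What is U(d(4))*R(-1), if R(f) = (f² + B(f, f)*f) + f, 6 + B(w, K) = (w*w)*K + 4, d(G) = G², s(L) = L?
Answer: -12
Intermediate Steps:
B(w, K) = -2 + K*w² (B(w, K) = -6 + ((w*w)*K + 4) = -6 + (w²*K + 4) = -6 + (K*w² + 4) = -6 + (4 + K*w²) = -2 + K*w²)
U(X) = -4 (U(X) = 2 - 1*6 = 2 - 6 = -4)
R(f) = f + f² + f*(-2 + f³) (R(f) = (f² + (-2 + f*f²)*f) + f = (f² + (-2 + f³)*f) + f = (f² + f*(-2 + f³)) + f = f + f² + f*(-2 + f³))
U(d(4))*R(-1) = -(-4)*(-1 - 1 + (-1)³) = -(-4)*(-1 - 1 - 1) = -(-4)*(-3) = -4*3 = -12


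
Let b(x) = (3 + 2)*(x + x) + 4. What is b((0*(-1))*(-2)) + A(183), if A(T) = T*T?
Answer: 33493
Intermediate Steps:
A(T) = T**2
b(x) = 4 + 10*x (b(x) = 5*(2*x) + 4 = 10*x + 4 = 4 + 10*x)
b((0*(-1))*(-2)) + A(183) = (4 + 10*((0*(-1))*(-2))) + 183**2 = (4 + 10*(0*(-2))) + 33489 = (4 + 10*0) + 33489 = (4 + 0) + 33489 = 4 + 33489 = 33493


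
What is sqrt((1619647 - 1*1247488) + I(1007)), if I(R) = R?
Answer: sqrt(373166) ≈ 610.87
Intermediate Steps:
sqrt((1619647 - 1*1247488) + I(1007)) = sqrt((1619647 - 1*1247488) + 1007) = sqrt((1619647 - 1247488) + 1007) = sqrt(372159 + 1007) = sqrt(373166)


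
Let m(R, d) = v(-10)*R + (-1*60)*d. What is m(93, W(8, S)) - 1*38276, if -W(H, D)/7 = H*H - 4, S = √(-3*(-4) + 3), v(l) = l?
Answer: -14006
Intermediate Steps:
S = √15 (S = √(12 + 3) = √15 ≈ 3.8730)
W(H, D) = 28 - 7*H² (W(H, D) = -7*(H*H - 4) = -7*(H² - 4) = -7*(-4 + H²) = 28 - 7*H²)
m(R, d) = -60*d - 10*R (m(R, d) = -10*R + (-1*60)*d = -10*R - 60*d = -60*d - 10*R)
m(93, W(8, S)) - 1*38276 = (-60*(28 - 7*8²) - 10*93) - 1*38276 = (-60*(28 - 7*64) - 930) - 38276 = (-60*(28 - 448) - 930) - 38276 = (-60*(-420) - 930) - 38276 = (25200 - 930) - 38276 = 24270 - 38276 = -14006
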